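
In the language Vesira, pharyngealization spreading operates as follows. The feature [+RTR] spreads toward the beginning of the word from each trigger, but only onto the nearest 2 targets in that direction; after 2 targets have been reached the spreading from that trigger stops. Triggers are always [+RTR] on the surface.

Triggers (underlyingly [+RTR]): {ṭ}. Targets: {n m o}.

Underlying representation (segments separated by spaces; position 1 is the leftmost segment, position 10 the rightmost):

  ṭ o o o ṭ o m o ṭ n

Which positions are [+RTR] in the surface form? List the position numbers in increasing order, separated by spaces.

From /ṭ/ at 1 leftward: word edge.
From /ṭ/ at 5 leftward: 4 /o/ → [+RTR]; 3 /o/ → [+RTR]; bound reached.
From /ṭ/ at 9 leftward: 8 /o/ → [+RTR]; 7 /m/ → [+RTR]; bound reached.
Targets with no active source: positions 2 6 10 stay [-emphatic].

1 3 4 5 7 8 9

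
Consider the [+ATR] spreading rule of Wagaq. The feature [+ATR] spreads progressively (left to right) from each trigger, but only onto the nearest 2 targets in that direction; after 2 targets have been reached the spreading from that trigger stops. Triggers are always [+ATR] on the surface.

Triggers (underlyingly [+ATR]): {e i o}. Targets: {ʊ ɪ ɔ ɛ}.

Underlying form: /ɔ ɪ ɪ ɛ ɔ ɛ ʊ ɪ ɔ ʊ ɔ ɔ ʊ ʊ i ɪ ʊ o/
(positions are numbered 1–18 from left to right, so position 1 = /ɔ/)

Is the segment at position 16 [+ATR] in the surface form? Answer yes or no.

From /i/ at 15 rightward: 16 /ɪ/ → [+ATR]; 17 /ʊ/ → [+ATR]; bound reached.
From /o/ at 18 rightward: word edge.
Targets with no active source: positions 1 2 3 4 5 6 7 8 9 10 11 12 13 14 stay [-ATR].
[+ATR] positions on the surface: 15 16 17 18.

yes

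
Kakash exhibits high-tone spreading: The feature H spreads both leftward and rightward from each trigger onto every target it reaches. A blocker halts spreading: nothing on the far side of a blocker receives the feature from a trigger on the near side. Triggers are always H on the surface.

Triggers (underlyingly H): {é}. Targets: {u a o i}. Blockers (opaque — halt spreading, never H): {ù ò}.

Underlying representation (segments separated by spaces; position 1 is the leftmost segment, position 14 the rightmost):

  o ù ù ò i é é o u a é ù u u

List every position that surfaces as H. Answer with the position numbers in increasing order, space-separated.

5 6 7 8 9 10 11

From /é/ at 6 rightward: 7 /é/ is itself a trigger — this domain ends here.
From /é/ at 6 leftward: 5 /i/ → H; 4 /ò/ blocks.
From /é/ at 7 rightward: 8 /o/ → H; 9 /u/ → H; 10 /a/ → H; 11 /é/ is itself a trigger — this domain ends here.
From /é/ at 7 leftward: 6 /é/ is itself a trigger — this domain ends here.
From /é/ at 11 rightward: 12 /ù/ blocks.
From /é/ at 11 leftward: 10 /a/ → H; 9 /u/ → H; 8 /o/ → H; 7 /é/ is itself a trigger — this domain ends here.
Targets with no active source: positions 1 13 14 stay [-high tone].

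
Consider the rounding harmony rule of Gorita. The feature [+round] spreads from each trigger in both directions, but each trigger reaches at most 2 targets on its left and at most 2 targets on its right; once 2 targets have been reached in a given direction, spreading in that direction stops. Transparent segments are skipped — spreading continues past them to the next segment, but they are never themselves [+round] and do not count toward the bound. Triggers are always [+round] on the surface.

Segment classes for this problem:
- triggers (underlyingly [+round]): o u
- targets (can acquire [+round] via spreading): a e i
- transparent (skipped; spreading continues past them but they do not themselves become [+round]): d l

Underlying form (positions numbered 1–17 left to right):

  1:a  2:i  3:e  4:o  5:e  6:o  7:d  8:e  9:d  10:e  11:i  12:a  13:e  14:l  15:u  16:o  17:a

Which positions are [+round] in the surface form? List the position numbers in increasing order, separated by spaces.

From /o/ at 4 rightward: 5 /e/ → [+round]; 6 /o/ is itself a trigger — this domain ends here.
From /o/ at 4 leftward: 3 /e/ → [+round]; 2 /i/ → [+round]; bound reached.
From /o/ at 6 rightward: 7 /d/ transparent; 8 /e/ → [+round]; 9 /d/ transparent; 10 /e/ → [+round]; bound reached.
From /o/ at 6 leftward: 5 /e/ → [+round]; 4 /o/ is itself a trigger — this domain ends here.
From /u/ at 15 rightward: 16 /o/ is itself a trigger — this domain ends here.
From /u/ at 15 leftward: 14 /l/ transparent; 13 /e/ → [+round]; 12 /a/ → [+round]; bound reached.
From /o/ at 16 rightward: 17 /a/ → [+round]; word edge.
From /o/ at 16 leftward: 15 /u/ is itself a trigger — this domain ends here.
Targets with no active source: positions 1 11 stay [-round].

2 3 4 5 6 8 10 12 13 15 16 17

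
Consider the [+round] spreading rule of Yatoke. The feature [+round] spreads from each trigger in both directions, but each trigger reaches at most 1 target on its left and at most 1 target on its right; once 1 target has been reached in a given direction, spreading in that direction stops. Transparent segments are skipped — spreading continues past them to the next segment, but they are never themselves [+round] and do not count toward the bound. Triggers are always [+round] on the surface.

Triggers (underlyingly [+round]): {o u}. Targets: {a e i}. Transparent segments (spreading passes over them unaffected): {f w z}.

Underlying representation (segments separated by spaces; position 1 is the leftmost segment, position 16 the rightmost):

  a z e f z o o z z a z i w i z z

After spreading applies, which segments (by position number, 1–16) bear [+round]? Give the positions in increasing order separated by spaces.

3 6 7 10

From /o/ at 6 rightward: 7 /o/ is itself a trigger — this domain ends here.
From /o/ at 6 leftward: 5 /z/ transparent; 4 /f/ transparent; 3 /e/ → [+round]; bound reached.
From /o/ at 7 rightward: 8 /z/ transparent; 9 /z/ transparent; 10 /a/ → [+round]; bound reached.
From /o/ at 7 leftward: 6 /o/ is itself a trigger — this domain ends here.
Targets with no active source: positions 1 12 14 stay [-round].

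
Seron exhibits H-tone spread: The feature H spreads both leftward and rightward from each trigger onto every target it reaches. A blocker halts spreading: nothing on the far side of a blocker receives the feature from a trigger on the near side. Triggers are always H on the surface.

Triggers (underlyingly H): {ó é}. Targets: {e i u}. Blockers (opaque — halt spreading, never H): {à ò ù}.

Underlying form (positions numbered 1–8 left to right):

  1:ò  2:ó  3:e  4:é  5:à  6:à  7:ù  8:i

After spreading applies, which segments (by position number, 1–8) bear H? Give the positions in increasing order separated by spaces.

From /ó/ at 2 rightward: 3 /e/ → H; 4 /é/ is itself a trigger — this domain ends here.
From /ó/ at 2 leftward: 1 /ò/ blocks.
From /é/ at 4 rightward: 5 /à/ blocks.
From /é/ at 4 leftward: 3 /e/ → H; 2 /ó/ is itself a trigger — this domain ends here.
Target with no active source: position 8 stays [-high tone].

2 3 4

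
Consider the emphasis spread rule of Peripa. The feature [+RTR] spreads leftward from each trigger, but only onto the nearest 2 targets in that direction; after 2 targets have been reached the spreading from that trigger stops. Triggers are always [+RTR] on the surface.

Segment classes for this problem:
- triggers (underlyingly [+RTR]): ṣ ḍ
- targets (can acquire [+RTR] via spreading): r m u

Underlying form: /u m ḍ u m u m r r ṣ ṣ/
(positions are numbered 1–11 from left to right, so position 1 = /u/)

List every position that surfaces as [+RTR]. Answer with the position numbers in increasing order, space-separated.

1 2 3 8 9 10 11

From /ḍ/ at 3 leftward: 2 /m/ → [+RTR]; 1 /u/ → [+RTR]; bound reached.
From /ṣ/ at 10 leftward: 9 /r/ → [+RTR]; 8 /r/ → [+RTR]; bound reached.
From /ṣ/ at 11 leftward: 10 /ṣ/ is itself a trigger — this domain ends here.
Targets with no active source: positions 4 5 6 7 stay [-emphatic].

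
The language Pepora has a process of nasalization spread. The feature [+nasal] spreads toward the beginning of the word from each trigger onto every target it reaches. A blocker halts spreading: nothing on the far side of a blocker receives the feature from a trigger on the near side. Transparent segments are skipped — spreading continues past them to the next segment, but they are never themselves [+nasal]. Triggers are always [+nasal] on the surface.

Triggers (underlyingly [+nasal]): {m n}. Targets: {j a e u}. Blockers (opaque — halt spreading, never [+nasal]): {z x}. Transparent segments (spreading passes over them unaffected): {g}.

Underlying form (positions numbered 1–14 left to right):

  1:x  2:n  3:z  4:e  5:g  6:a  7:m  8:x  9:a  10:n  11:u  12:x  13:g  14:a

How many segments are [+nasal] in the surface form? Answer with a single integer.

6

From /n/ at 2 leftward: 1 /x/ blocks.
From /m/ at 7 leftward: 6 /a/ → [+nasal]; 5 /g/ transparent; 4 /e/ → [+nasal]; 3 /z/ blocks.
From /n/ at 10 leftward: 9 /a/ → [+nasal]; 8 /x/ blocks.
Targets with no active source: positions 11 14 stay [-nasal].
[+nasal] positions on the surface: 2 4 6 7 9 10.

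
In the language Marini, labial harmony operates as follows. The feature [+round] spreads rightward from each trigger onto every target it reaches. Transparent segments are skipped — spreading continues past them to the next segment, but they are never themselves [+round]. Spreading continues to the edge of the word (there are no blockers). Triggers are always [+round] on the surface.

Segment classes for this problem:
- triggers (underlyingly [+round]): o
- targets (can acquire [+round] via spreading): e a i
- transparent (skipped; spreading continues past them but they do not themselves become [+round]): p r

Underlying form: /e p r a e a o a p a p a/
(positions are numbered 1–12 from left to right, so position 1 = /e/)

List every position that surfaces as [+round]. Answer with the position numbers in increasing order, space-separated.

From /o/ at 7 rightward: 8 /a/ → [+round]; 9 /p/ transparent; 10 /a/ → [+round]; 11 /p/ transparent; 12 /a/ → [+round]; word edge.
Targets with no active source: positions 1 4 5 6 stay [-round].

7 8 10 12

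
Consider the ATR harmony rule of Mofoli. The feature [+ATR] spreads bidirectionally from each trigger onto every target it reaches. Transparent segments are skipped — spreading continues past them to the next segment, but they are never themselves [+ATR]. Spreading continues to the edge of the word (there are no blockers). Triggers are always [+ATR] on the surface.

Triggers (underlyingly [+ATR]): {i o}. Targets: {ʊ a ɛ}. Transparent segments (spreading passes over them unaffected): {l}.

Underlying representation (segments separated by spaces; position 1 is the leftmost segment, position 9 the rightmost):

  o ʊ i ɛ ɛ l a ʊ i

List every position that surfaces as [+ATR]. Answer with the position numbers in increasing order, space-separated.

From /o/ at 1 rightward: 2 /ʊ/ → [+ATR]; 3 /i/ is itself a trigger — this domain ends here.
From /o/ at 1 leftward: word edge.
From /i/ at 3 rightward: 4 /ɛ/ → [+ATR]; 5 /ɛ/ → [+ATR]; 6 /l/ transparent; 7 /a/ → [+ATR]; 8 /ʊ/ → [+ATR]; 9 /i/ is itself a trigger — this domain ends here.
From /i/ at 3 leftward: 2 /ʊ/ → [+ATR]; 1 /o/ is itself a trigger — this domain ends here.
From /i/ at 9 rightward: word edge.
From /i/ at 9 leftward: 8 /ʊ/ → [+ATR]; 7 /a/ → [+ATR]; 6 /l/ transparent; 5 /ɛ/ → [+ATR]; 4 /ɛ/ → [+ATR]; 3 /i/ is itself a trigger — this domain ends here.

1 2 3 4 5 7 8 9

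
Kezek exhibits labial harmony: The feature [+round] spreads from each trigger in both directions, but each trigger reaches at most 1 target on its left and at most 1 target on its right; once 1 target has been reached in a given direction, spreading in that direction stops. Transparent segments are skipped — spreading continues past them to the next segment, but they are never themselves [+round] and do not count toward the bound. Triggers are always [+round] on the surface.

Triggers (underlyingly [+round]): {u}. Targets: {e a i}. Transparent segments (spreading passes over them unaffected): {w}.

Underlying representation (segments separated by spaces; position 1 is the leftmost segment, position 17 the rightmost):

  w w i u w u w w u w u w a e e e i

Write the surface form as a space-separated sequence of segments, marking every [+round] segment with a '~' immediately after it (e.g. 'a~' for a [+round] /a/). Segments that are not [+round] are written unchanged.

From /u/ at 4 rightward: 5 /w/ transparent; 6 /u/ is itself a trigger — this domain ends here.
From /u/ at 4 leftward: 3 /i/ → [+round]; bound reached.
From /u/ at 6 rightward: 7 /w/ transparent; 8 /w/ transparent; 9 /u/ is itself a trigger — this domain ends here.
From /u/ at 6 leftward: 5 /w/ transparent; 4 /u/ is itself a trigger — this domain ends here.
From /u/ at 9 rightward: 10 /w/ transparent; 11 /u/ is itself a trigger — this domain ends here.
From /u/ at 9 leftward: 8 /w/ transparent; 7 /w/ transparent; 6 /u/ is itself a trigger — this domain ends here.
From /u/ at 11 rightward: 12 /w/ transparent; 13 /a/ → [+round]; bound reached.
From /u/ at 11 leftward: 10 /w/ transparent; 9 /u/ is itself a trigger — this domain ends here.
Targets with no active source: positions 14 15 16 17 stay [-round].
[+round] positions on the surface: 3 4 6 9 11 13.

w w i~ u~ w u~ w w u~ w u~ w a~ e e e i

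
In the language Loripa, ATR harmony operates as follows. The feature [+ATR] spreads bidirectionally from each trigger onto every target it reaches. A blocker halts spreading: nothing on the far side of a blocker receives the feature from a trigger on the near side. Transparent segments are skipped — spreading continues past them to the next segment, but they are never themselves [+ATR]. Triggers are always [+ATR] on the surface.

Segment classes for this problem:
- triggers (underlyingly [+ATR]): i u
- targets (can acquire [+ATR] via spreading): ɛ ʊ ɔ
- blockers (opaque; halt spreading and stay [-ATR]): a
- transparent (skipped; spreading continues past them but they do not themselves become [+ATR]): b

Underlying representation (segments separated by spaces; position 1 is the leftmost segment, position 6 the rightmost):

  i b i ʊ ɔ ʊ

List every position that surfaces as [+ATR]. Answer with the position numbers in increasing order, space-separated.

1 3 4 5 6

From /i/ at 1 rightward: 2 /b/ transparent; 3 /i/ is itself a trigger — this domain ends here.
From /i/ at 1 leftward: word edge.
From /i/ at 3 rightward: 4 /ʊ/ → [+ATR]; 5 /ɔ/ → [+ATR]; 6 /ʊ/ → [+ATR]; word edge.
From /i/ at 3 leftward: 2 /b/ transparent; 1 /i/ is itself a trigger — this domain ends here.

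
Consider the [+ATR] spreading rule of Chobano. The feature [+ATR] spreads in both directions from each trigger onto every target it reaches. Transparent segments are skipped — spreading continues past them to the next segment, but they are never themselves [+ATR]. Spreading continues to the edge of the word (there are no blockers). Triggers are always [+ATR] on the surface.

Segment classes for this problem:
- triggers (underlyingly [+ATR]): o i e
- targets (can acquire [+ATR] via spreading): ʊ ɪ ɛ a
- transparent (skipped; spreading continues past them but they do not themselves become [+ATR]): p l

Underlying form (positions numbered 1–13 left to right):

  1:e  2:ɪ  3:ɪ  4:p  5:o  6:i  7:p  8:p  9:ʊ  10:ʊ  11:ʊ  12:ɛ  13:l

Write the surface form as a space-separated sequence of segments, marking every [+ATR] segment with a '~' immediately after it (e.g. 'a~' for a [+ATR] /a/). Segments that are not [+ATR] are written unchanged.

e~ ɪ~ ɪ~ p o~ i~ p p ʊ~ ʊ~ ʊ~ ɛ~ l

From /e/ at 1 rightward: 2 /ɪ/ → [+ATR]; 3 /ɪ/ → [+ATR]; 4 /p/ transparent; 5 /o/ is itself a trigger — this domain ends here.
From /e/ at 1 leftward: word edge.
From /o/ at 5 rightward: 6 /i/ is itself a trigger — this domain ends here.
From /o/ at 5 leftward: 4 /p/ transparent; 3 /ɪ/ → [+ATR]; 2 /ɪ/ → [+ATR]; 1 /e/ is itself a trigger — this domain ends here.
From /i/ at 6 rightward: 7 /p/ transparent; 8 /p/ transparent; 9 /ʊ/ → [+ATR]; 10 /ʊ/ → [+ATR]; 11 /ʊ/ → [+ATR]; 12 /ɛ/ → [+ATR]; 13 /l/ transparent; word edge.
From /i/ at 6 leftward: 5 /o/ is itself a trigger — this domain ends here.
[+ATR] positions on the surface: 1 2 3 5 6 9 10 11 12.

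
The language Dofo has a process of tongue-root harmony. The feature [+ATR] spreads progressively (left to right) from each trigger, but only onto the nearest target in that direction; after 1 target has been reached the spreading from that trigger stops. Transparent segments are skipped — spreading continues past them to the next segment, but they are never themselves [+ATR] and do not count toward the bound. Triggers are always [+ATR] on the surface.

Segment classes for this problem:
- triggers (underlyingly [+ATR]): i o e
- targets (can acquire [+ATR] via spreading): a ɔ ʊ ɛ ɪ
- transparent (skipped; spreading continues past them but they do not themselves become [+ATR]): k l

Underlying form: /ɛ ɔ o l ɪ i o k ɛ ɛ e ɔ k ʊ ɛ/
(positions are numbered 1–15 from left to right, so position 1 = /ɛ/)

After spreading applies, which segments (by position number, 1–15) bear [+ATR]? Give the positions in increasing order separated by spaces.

3 5 6 7 9 11 12

From /o/ at 3 rightward: 4 /l/ transparent; 5 /ɪ/ → [+ATR]; bound reached.
From /i/ at 6 rightward: 7 /o/ is itself a trigger — this domain ends here.
From /o/ at 7 rightward: 8 /k/ transparent; 9 /ɛ/ → [+ATR]; bound reached.
From /e/ at 11 rightward: 12 /ɔ/ → [+ATR]; bound reached.
Targets with no active source: positions 1 2 10 14 15 stay [-ATR].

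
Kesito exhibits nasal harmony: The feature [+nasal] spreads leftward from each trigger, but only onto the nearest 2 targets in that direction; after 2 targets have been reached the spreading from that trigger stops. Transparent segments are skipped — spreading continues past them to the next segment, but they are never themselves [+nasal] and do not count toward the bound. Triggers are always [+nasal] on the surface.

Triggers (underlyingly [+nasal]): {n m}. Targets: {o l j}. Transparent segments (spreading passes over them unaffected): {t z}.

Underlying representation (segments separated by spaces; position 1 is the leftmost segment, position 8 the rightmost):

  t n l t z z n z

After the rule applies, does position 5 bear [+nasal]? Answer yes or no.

From /n/ at 2 leftward: 1 /t/ transparent; word edge.
From /n/ at 7 leftward: 6 /z/ transparent; 5 /z/ transparent; 4 /t/ transparent; 3 /l/ → [+nasal]; 2 /n/ is itself a trigger — this domain ends here.
[+nasal] positions on the surface: 2 3 7.

no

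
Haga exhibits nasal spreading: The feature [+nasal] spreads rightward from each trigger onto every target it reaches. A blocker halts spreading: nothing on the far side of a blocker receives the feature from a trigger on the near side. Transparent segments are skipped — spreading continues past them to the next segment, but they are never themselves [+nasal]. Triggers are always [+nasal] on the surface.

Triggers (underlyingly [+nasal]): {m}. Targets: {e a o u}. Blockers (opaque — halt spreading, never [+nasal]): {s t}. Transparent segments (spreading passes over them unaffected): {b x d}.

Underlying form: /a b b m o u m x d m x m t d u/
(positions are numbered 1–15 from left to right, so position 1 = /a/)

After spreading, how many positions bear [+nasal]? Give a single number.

6

From /m/ at 4 rightward: 5 /o/ → [+nasal]; 6 /u/ → [+nasal]; 7 /m/ is itself a trigger — this domain ends here.
From /m/ at 7 rightward: 8 /x/ transparent; 9 /d/ transparent; 10 /m/ is itself a trigger — this domain ends here.
From /m/ at 10 rightward: 11 /x/ transparent; 12 /m/ is itself a trigger — this domain ends here.
From /m/ at 12 rightward: 13 /t/ blocks.
Targets with no active source: positions 1 15 stay [-nasal].
[+nasal] positions on the surface: 4 5 6 7 10 12.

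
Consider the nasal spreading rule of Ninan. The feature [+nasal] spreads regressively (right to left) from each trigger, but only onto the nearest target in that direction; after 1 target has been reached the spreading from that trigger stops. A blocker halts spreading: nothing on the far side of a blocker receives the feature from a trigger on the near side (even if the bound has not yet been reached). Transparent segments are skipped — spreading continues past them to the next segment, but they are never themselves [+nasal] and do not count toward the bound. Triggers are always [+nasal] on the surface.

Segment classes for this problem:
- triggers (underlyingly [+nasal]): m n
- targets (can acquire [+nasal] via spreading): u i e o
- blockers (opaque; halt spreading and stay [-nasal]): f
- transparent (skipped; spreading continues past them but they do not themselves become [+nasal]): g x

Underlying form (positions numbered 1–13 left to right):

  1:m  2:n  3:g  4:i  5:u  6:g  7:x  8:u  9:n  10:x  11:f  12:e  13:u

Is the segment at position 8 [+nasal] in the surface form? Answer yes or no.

yes

From /m/ at 1 leftward: word edge.
From /n/ at 2 leftward: 1 /m/ is itself a trigger — this domain ends here.
From /n/ at 9 leftward: 8 /u/ → [+nasal]; bound reached.
Targets with no active source: positions 4 5 12 13 stay [-nasal].
[+nasal] positions on the surface: 1 2 8 9.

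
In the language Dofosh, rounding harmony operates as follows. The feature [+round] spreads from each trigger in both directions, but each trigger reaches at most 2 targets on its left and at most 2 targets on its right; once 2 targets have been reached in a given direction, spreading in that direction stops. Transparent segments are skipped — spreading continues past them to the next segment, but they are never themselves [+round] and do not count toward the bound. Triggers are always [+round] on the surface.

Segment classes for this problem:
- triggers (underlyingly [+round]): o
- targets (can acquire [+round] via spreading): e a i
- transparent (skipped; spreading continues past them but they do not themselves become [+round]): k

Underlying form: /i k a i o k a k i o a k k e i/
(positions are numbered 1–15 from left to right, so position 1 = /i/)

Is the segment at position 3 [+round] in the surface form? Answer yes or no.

yes

From /o/ at 5 rightward: 6 /k/ transparent; 7 /a/ → [+round]; 8 /k/ transparent; 9 /i/ → [+round]; bound reached.
From /o/ at 5 leftward: 4 /i/ → [+round]; 3 /a/ → [+round]; bound reached.
From /o/ at 10 rightward: 11 /a/ → [+round]; 12 /k/ transparent; 13 /k/ transparent; 14 /e/ → [+round]; bound reached.
From /o/ at 10 leftward: 9 /i/ → [+round]; 8 /k/ transparent; 7 /a/ → [+round]; bound reached.
Targets with no active source: positions 1 15 stay [-round].
[+round] positions on the surface: 3 4 5 7 9 10 11 14.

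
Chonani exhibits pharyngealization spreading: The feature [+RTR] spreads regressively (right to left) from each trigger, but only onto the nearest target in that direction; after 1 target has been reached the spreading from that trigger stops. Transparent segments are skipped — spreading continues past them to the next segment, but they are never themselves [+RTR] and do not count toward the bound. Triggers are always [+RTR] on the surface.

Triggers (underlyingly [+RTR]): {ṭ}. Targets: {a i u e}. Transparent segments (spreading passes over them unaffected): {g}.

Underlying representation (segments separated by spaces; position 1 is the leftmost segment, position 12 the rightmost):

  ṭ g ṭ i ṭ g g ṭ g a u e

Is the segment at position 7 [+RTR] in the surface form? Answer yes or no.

From /ṭ/ at 1 leftward: word edge.
From /ṭ/ at 3 leftward: 2 /g/ transparent; 1 /ṭ/ is itself a trigger — this domain ends here.
From /ṭ/ at 5 leftward: 4 /i/ → [+RTR]; bound reached.
From /ṭ/ at 8 leftward: 7 /g/ transparent; 6 /g/ transparent; 5 /ṭ/ is itself a trigger — this domain ends here.
Targets with no active source: positions 10 11 12 stay [-emphatic].
[+RTR] positions on the surface: 1 3 4 5 8.

no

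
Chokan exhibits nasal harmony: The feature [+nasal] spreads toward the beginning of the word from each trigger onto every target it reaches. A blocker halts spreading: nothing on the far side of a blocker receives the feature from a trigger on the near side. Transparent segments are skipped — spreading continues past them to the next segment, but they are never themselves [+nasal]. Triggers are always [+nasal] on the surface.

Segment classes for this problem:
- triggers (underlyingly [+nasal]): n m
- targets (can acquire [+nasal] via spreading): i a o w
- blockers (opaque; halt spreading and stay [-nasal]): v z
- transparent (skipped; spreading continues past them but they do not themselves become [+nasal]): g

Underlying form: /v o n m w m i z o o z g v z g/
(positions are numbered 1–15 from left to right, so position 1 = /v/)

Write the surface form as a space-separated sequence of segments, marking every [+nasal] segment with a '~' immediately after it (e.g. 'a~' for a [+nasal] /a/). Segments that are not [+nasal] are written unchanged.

From /n/ at 3 leftward: 2 /o/ → [+nasal]; 1 /v/ blocks.
From /m/ at 4 leftward: 3 /n/ is itself a trigger — this domain ends here.
From /m/ at 6 leftward: 5 /w/ → [+nasal]; 4 /m/ is itself a trigger — this domain ends here.
Targets with no active source: positions 7 9 10 stay [-nasal].
[+nasal] positions on the surface: 2 3 4 5 6.

v o~ n~ m~ w~ m~ i z o o z g v z g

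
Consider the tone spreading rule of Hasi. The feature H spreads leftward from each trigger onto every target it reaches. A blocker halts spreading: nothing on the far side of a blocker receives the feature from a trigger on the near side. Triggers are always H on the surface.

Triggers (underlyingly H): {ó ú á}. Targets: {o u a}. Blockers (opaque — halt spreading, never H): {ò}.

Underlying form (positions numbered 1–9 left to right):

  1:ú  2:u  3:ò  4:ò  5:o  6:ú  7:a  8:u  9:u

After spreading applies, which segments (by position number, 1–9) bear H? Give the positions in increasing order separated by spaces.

1 5 6

From /ú/ at 1 leftward: word edge.
From /ú/ at 6 leftward: 5 /o/ → H; 4 /ò/ blocks.
Targets with no active source: positions 2 7 8 9 stay [-high tone].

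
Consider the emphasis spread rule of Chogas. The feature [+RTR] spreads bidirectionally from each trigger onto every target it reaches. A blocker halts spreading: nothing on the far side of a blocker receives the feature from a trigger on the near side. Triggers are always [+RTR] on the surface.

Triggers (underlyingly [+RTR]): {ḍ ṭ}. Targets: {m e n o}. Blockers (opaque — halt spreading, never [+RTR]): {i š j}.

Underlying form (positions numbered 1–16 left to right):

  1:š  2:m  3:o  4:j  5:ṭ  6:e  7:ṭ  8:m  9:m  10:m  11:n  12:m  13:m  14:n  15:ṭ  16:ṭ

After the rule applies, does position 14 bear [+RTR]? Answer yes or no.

yes

From /ṭ/ at 5 rightward: 6 /e/ → [+RTR]; 7 /ṭ/ is itself a trigger — this domain ends here.
From /ṭ/ at 5 leftward: 4 /j/ blocks.
From /ṭ/ at 7 rightward: 8 /m/ → [+RTR]; 9 /m/ → [+RTR]; 10 /m/ → [+RTR]; 11 /n/ → [+RTR]; 12 /m/ → [+RTR]; 13 /m/ → [+RTR]; 14 /n/ → [+RTR]; 15 /ṭ/ is itself a trigger — this domain ends here.
From /ṭ/ at 7 leftward: 6 /e/ → [+RTR]; 5 /ṭ/ is itself a trigger — this domain ends here.
From /ṭ/ at 15 rightward: 16 /ṭ/ is itself a trigger — this domain ends here.
From /ṭ/ at 15 leftward: 14 /n/ → [+RTR]; 13 /m/ → [+RTR]; 12 /m/ → [+RTR]; 11 /n/ → [+RTR]; 10 /m/ → [+RTR]; 9 /m/ → [+RTR]; 8 /m/ → [+RTR]; 7 /ṭ/ is itself a trigger — this domain ends here.
From /ṭ/ at 16 rightward: word edge.
From /ṭ/ at 16 leftward: 15 /ṭ/ is itself a trigger — this domain ends here.
Targets with no active source: positions 2 3 stay [-emphatic].
[+RTR] positions on the surface: 5 6 7 8 9 10 11 12 13 14 15 16.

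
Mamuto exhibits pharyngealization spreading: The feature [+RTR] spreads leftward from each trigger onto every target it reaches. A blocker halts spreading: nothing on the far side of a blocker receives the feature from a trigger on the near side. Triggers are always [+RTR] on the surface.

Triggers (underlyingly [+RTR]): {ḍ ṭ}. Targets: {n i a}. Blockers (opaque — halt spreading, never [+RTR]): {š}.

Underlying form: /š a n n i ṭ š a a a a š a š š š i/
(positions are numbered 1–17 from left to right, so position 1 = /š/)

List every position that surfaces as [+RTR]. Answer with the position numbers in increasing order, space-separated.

From /ṭ/ at 6 leftward: 5 /i/ → [+RTR]; 4 /n/ → [+RTR]; 3 /n/ → [+RTR]; 2 /a/ → [+RTR]; 1 /š/ blocks.
Targets with no active source: positions 8 9 10 11 13 17 stay [-emphatic].

2 3 4 5 6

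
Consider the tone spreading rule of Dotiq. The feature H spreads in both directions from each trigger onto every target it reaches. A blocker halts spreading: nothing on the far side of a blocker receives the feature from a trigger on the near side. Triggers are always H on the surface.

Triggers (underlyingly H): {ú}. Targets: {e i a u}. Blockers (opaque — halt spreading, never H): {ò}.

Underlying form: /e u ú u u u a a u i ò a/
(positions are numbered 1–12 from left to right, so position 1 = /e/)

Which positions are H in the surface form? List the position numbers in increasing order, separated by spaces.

From /ú/ at 3 rightward: 4 /u/ → H; 5 /u/ → H; 6 /u/ → H; 7 /a/ → H; 8 /a/ → H; 9 /u/ → H; 10 /i/ → H; 11 /ò/ blocks.
From /ú/ at 3 leftward: 2 /u/ → H; 1 /e/ → H; word edge.
Target with no active source: position 12 stays [-high tone].

1 2 3 4 5 6 7 8 9 10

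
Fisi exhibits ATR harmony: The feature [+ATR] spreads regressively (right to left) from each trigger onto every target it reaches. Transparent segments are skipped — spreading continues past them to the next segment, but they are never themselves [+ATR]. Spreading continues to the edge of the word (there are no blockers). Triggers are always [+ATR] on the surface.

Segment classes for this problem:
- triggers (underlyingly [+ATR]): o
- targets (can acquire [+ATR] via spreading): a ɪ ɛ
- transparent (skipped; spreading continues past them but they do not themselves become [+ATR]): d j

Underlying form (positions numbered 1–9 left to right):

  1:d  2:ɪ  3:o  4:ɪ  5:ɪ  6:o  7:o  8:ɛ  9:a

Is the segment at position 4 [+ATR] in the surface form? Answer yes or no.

From /o/ at 3 leftward: 2 /ɪ/ → [+ATR]; 1 /d/ transparent; word edge.
From /o/ at 6 leftward: 5 /ɪ/ → [+ATR]; 4 /ɪ/ → [+ATR]; 3 /o/ is itself a trigger — this domain ends here.
From /o/ at 7 leftward: 6 /o/ is itself a trigger — this domain ends here.
Targets with no active source: positions 8 9 stay [-ATR].
[+ATR] positions on the surface: 2 3 4 5 6 7.

yes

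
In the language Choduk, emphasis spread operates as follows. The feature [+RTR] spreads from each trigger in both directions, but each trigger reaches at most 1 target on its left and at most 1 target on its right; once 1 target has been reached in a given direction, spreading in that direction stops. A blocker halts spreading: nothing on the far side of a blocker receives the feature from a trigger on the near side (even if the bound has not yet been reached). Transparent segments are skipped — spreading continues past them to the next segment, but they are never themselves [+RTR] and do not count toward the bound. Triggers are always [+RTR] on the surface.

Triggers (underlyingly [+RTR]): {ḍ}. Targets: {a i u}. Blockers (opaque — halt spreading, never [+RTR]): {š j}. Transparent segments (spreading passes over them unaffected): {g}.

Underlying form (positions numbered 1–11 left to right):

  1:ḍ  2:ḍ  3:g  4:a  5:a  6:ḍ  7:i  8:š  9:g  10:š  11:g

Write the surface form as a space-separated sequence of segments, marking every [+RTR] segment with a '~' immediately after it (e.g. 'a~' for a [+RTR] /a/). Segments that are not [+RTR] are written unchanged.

ḍ~ ḍ~ g a~ a~ ḍ~ i~ š g š g

From /ḍ/ at 1 rightward: 2 /ḍ/ is itself a trigger — this domain ends here.
From /ḍ/ at 1 leftward: word edge.
From /ḍ/ at 2 rightward: 3 /g/ transparent; 4 /a/ → [+RTR]; bound reached.
From /ḍ/ at 2 leftward: 1 /ḍ/ is itself a trigger — this domain ends here.
From /ḍ/ at 6 rightward: 7 /i/ → [+RTR]; bound reached.
From /ḍ/ at 6 leftward: 5 /a/ → [+RTR]; bound reached.
[+RTR] positions on the surface: 1 2 4 5 6 7.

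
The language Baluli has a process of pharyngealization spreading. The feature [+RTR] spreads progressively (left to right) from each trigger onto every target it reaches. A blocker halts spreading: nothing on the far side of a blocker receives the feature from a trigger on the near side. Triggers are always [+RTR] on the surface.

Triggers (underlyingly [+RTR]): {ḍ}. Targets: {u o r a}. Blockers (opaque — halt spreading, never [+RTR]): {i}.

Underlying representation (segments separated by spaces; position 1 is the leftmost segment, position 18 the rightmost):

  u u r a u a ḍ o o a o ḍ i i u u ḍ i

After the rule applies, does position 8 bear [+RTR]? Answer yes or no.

yes

From /ḍ/ at 7 rightward: 8 /o/ → [+RTR]; 9 /o/ → [+RTR]; 10 /a/ → [+RTR]; 11 /o/ → [+RTR]; 12 /ḍ/ is itself a trigger — this domain ends here.
From /ḍ/ at 12 rightward: 13 /i/ blocks.
From /ḍ/ at 17 rightward: 18 /i/ blocks.
Targets with no active source: positions 1 2 3 4 5 6 15 16 stay [-emphatic].
[+RTR] positions on the surface: 7 8 9 10 11 12 17.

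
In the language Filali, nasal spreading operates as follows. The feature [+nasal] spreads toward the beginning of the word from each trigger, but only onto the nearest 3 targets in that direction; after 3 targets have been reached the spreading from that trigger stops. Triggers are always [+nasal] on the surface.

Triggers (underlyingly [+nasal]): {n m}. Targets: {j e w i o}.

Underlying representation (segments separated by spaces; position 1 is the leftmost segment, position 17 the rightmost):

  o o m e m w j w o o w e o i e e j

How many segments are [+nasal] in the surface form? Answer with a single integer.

From /m/ at 3 leftward: 2 /o/ → [+nasal]; 1 /o/ → [+nasal]; word edge.
From /m/ at 5 leftward: 4 /e/ → [+nasal]; 3 /m/ is itself a trigger — this domain ends here.
Targets with no active source: positions 6 7 8 9 10 11 12 13 14 15 16 17 stay [-nasal].
[+nasal] positions on the surface: 1 2 3 4 5.

5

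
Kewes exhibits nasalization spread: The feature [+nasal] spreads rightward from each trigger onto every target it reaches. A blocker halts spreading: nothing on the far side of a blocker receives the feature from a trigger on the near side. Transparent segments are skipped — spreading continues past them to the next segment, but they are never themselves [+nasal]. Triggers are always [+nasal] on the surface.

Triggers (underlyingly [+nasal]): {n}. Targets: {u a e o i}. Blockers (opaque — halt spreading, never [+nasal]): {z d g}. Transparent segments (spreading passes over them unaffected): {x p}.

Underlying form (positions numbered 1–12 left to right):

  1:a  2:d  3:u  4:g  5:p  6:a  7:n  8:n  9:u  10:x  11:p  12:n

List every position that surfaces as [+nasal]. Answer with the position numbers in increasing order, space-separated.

From /n/ at 7 rightward: 8 /n/ is itself a trigger — this domain ends here.
From /n/ at 8 rightward: 9 /u/ → [+nasal]; 10 /x/ transparent; 11 /p/ transparent; 12 /n/ is itself a trigger — this domain ends here.
From /n/ at 12 rightward: word edge.
Targets with no active source: positions 1 3 6 stay [-nasal].

7 8 9 12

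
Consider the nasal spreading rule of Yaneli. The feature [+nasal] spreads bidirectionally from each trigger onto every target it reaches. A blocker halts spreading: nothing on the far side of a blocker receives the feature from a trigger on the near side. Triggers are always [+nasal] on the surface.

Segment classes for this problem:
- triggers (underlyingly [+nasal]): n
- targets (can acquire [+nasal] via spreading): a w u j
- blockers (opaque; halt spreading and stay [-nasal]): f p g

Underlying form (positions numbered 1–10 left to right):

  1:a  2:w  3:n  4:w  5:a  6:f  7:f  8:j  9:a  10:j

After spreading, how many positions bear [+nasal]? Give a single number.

From /n/ at 3 rightward: 4 /w/ → [+nasal]; 5 /a/ → [+nasal]; 6 /f/ blocks.
From /n/ at 3 leftward: 2 /w/ → [+nasal]; 1 /a/ → [+nasal]; word edge.
Targets with no active source: positions 8 9 10 stay [-nasal].
[+nasal] positions on the surface: 1 2 3 4 5.

5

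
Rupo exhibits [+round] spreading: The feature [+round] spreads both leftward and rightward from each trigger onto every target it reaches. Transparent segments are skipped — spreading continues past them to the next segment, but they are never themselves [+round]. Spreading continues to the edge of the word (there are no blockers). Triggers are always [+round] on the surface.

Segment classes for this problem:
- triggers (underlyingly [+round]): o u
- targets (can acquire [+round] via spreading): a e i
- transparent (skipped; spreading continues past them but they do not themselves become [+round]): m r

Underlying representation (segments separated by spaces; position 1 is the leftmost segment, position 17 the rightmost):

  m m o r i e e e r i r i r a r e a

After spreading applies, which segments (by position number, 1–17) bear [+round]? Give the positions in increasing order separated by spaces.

From /o/ at 3 rightward: 4 /r/ transparent; 5 /i/ → [+round]; 6 /e/ → [+round]; 7 /e/ → [+round]; 8 /e/ → [+round]; 9 /r/ transparent; 10 /i/ → [+round]; 11 /r/ transparent; 12 /i/ → [+round]; 13 /r/ transparent; 14 /a/ → [+round]; 15 /r/ transparent; 16 /e/ → [+round]; 17 /a/ → [+round]; word edge.
From /o/ at 3 leftward: 2 /m/ transparent; 1 /m/ transparent; word edge.

3 5 6 7 8 10 12 14 16 17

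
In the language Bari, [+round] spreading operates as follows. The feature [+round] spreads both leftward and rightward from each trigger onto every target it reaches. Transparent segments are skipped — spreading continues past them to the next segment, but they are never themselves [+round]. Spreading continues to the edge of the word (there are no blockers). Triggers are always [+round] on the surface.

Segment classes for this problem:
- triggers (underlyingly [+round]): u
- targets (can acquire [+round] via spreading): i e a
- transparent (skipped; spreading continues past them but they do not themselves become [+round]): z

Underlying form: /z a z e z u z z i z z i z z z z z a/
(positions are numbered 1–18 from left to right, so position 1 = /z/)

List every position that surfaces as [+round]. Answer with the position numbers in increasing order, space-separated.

From /u/ at 6 rightward: 7 /z/ transparent; 8 /z/ transparent; 9 /i/ → [+round]; 10 /z/ transparent; 11 /z/ transparent; 12 /i/ → [+round]; 13 /z/ transparent; 14 /z/ transparent; 15 /z/ transparent; 16 /z/ transparent; 17 /z/ transparent; 18 /a/ → [+round]; word edge.
From /u/ at 6 leftward: 5 /z/ transparent; 4 /e/ → [+round]; 3 /z/ transparent; 2 /a/ → [+round]; 1 /z/ transparent; word edge.

2 4 6 9 12 18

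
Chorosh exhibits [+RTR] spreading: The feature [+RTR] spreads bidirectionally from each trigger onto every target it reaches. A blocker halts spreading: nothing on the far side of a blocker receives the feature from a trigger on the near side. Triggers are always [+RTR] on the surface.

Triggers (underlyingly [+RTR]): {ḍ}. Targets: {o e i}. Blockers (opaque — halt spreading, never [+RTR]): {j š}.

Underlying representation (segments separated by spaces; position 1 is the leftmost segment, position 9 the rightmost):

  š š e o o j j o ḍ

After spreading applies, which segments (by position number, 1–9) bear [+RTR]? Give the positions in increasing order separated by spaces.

8 9

From /ḍ/ at 9 rightward: word edge.
From /ḍ/ at 9 leftward: 8 /o/ → [+RTR]; 7 /j/ blocks.
Targets with no active source: positions 3 4 5 stay [-emphatic].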